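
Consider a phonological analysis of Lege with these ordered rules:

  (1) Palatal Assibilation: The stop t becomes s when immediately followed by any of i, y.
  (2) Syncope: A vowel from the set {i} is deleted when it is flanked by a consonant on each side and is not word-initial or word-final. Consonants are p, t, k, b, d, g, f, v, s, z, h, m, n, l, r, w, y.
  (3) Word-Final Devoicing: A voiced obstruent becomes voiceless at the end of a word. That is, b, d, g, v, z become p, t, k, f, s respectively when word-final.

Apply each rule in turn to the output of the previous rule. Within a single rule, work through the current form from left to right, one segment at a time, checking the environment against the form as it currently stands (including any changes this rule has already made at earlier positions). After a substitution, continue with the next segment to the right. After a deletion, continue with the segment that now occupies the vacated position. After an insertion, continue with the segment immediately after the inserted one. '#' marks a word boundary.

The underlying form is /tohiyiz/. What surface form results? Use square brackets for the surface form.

[tohys]

(1) Palatal Assibilation: no change — [tohiyiz]
(2) Syncope: [tohiyiz] → [tohyz]
(3) Word-Final Devoicing: [tohyz] → [tohys]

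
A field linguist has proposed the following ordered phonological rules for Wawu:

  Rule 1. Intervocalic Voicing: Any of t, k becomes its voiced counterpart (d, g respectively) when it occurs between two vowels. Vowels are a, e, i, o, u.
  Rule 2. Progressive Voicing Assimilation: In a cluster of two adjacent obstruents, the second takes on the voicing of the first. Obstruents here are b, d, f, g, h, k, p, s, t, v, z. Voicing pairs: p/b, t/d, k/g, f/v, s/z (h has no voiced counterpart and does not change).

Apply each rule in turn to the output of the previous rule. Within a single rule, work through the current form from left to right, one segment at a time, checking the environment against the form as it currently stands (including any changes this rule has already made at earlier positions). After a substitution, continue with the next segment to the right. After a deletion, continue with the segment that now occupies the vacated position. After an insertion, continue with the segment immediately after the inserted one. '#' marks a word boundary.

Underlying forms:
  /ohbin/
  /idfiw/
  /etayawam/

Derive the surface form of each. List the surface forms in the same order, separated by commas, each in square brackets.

/ohbin/:
  Rule 1 Intervocalic Voicing: no change — [ohbin]
  Rule 2 Progressive Voicing Assimilation: [ohbin] → [ohpin]
/idfiw/:
  Rule 1 Intervocalic Voicing: no change — [idfiw]
  Rule 2 Progressive Voicing Assimilation: [idfiw] → [idviw]
/etayawam/:
  Rule 1 Intervocalic Voicing: [etayawam] → [edayawam]
  Rule 2 Progressive Voicing Assimilation: no change — [edayawam]

[ohpin], [idviw], [edayawam]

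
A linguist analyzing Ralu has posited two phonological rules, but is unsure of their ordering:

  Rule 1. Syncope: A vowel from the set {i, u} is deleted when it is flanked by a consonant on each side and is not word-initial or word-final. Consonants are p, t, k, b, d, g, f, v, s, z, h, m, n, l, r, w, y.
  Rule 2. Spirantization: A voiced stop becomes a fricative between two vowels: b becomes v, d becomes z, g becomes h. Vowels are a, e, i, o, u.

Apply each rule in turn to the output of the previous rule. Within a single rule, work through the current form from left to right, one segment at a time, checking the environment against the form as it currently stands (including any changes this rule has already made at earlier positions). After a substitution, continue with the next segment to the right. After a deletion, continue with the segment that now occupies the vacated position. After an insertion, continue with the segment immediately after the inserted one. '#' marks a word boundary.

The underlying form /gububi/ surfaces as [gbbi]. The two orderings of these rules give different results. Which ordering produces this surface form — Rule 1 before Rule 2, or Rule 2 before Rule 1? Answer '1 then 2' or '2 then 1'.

1 then 2

Order 1 then 2:
  1 Syncope: [gububi] → [gbbi]
  2 Spirantization: no change — [gbbi]
  result: [gbbi]
Order 2 then 1:
  2 Spirantization: [gububi] → [guvuvi]
  1 Syncope: [guvuvi] → [gvvi]
  result: [gvvi]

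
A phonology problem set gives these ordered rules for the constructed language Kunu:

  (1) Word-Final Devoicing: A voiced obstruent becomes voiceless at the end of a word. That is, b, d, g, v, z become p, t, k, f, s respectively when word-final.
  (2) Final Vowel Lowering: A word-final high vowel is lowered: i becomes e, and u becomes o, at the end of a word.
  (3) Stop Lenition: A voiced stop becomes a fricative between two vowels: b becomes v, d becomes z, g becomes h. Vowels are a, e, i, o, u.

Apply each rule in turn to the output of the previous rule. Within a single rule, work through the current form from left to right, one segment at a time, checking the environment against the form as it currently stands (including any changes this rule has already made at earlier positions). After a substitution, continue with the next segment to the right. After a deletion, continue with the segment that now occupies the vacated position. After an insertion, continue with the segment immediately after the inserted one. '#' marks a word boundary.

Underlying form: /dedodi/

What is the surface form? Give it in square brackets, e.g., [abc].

[dezoze]

(1) Word-Final Devoicing: no change — [dedodi]
(2) Final Vowel Lowering: [dedodi] → [dedode]
(3) Stop Lenition: [dedode] → [dezoze]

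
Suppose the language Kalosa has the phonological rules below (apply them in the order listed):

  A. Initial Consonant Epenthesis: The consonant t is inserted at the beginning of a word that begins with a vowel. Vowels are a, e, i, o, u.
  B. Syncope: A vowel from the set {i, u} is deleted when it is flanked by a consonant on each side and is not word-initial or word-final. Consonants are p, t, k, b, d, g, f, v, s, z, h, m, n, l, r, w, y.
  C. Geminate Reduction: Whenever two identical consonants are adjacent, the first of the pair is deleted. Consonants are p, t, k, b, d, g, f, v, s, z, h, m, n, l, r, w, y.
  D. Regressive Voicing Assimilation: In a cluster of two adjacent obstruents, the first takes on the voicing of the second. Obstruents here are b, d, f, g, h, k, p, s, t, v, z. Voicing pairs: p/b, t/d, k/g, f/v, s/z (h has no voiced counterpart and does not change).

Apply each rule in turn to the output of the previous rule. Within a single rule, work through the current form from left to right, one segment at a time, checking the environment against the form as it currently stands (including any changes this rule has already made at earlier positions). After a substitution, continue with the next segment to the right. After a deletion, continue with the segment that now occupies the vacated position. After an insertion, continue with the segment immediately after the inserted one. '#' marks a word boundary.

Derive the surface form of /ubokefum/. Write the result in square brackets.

A Initial Consonant Epenthesis: [ubokefum] → [tubokefum]
B Syncope: [tubokefum] → [tbokefm]
C Geminate Reduction: no change — [tbokefm]
D Regressive Voicing Assimilation: [tbokefm] → [dbokefm]

[dbokefm]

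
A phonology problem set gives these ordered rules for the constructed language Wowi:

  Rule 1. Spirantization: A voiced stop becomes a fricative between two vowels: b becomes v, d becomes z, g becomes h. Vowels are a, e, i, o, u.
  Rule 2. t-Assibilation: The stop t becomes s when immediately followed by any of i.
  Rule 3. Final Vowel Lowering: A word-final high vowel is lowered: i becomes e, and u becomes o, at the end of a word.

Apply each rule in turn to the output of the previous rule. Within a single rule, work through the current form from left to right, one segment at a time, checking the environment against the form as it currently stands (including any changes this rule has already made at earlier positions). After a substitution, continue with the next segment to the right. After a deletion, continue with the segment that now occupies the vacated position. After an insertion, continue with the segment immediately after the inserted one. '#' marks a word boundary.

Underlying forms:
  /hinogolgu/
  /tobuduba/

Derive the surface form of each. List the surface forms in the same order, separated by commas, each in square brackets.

[hinoholgo], [tovuzuva]

/hinogolgu/:
  Rule 1 Spirantization: [hinogolgu] → [hinoholgu]
  Rule 2 t-Assibilation: no change — [hinoholgu]
  Rule 3 Final Vowel Lowering: [hinoholgu] → [hinoholgo]
/tobuduba/:
  Rule 1 Spirantization: [tobuduba] → [tovuzuva]
  Rule 2 t-Assibilation: no change — [tovuzuva]
  Rule 3 Final Vowel Lowering: no change — [tovuzuva]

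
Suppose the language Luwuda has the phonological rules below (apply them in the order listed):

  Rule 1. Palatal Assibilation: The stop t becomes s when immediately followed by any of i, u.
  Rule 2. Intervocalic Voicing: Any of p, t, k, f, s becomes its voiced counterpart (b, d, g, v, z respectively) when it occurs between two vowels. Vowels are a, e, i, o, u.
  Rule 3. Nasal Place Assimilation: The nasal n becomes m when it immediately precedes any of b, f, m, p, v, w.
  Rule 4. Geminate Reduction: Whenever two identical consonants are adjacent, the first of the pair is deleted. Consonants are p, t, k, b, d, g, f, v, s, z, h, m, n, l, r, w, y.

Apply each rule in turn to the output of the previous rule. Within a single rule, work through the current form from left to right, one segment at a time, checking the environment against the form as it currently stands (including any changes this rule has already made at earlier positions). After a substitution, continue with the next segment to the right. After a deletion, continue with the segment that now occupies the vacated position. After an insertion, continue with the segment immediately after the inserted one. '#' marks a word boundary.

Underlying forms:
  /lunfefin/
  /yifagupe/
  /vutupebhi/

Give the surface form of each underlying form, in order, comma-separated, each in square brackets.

[lumfevin], [yivagube], [vuzubebhi]

/lunfefin/:
  Rule 1 Palatal Assibilation: no change — [lunfefin]
  Rule 2 Intervocalic Voicing: [lunfefin] → [lunfevin]
  Rule 3 Nasal Place Assimilation: [lunfevin] → [lumfevin]
  Rule 4 Geminate Reduction: no change — [lumfevin]
/yifagupe/:
  Rule 1 Palatal Assibilation: no change — [yifagupe]
  Rule 2 Intervocalic Voicing: [yifagupe] → [yivagube]
  Rule 3 Nasal Place Assimilation: no change — [yivagube]
  Rule 4 Geminate Reduction: no change — [yivagube]
/vutupebhi/:
  Rule 1 Palatal Assibilation: [vutupebhi] → [vusupebhi]
  Rule 2 Intervocalic Voicing: [vusupebhi] → [vuzubebhi]
  Rule 3 Nasal Place Assimilation: no change — [vuzubebhi]
  Rule 4 Geminate Reduction: no change — [vuzubebhi]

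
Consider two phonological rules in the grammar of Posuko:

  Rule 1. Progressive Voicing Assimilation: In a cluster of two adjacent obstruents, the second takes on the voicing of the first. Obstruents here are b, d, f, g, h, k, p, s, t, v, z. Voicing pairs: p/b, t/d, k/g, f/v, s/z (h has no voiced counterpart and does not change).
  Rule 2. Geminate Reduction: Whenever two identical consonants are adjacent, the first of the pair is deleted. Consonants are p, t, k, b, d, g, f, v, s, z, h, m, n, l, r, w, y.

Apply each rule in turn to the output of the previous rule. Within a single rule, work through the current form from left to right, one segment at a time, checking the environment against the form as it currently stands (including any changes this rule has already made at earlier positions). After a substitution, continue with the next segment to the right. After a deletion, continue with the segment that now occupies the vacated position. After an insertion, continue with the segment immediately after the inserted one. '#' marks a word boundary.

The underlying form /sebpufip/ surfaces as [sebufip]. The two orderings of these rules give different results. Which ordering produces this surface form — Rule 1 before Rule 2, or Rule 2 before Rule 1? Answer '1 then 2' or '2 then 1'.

Order 1 then 2:
  1 Progressive Voicing Assimilation: [sebpufip] → [sebbufip]
  2 Geminate Reduction: [sebbufip] → [sebufip]
  result: [sebufip]
Order 2 then 1:
  2 Geminate Reduction: no change — [sebpufip]
  1 Progressive Voicing Assimilation: [sebpufip] → [sebbufip]
  result: [sebbufip]

1 then 2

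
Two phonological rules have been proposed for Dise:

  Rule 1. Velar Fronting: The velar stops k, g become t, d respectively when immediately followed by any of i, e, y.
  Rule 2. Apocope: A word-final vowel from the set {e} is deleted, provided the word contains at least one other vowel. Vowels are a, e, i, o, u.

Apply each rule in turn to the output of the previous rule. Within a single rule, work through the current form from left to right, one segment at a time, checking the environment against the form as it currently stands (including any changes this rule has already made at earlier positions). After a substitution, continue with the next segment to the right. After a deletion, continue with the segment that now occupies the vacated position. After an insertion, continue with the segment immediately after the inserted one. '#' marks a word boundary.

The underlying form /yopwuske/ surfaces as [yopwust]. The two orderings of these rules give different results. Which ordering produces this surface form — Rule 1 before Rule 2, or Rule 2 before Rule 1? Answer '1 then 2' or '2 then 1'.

Order 1 then 2:
  1 Velar Fronting: [yopwuske] → [yopwuste]
  2 Apocope: [yopwuste] → [yopwust]
  result: [yopwust]
Order 2 then 1:
  2 Apocope: [yopwuske] → [yopwusk]
  1 Velar Fronting: no change — [yopwusk]
  result: [yopwusk]

1 then 2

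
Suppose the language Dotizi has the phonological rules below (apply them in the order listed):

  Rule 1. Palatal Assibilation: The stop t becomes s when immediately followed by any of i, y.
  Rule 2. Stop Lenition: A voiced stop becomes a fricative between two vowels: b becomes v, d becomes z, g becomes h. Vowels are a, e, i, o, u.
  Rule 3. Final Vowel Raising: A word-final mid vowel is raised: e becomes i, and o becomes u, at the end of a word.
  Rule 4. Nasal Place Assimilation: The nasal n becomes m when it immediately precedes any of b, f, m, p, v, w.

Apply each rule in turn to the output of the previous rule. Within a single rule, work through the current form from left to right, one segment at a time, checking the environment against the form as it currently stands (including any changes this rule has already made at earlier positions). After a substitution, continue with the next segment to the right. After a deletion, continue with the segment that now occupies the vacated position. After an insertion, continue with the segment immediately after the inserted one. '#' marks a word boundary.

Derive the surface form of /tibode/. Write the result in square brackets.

[sivozi]

Rule 1 Palatal Assibilation: [tibode] → [sibode]
Rule 2 Stop Lenition: [sibode] → [sivoze]
Rule 3 Final Vowel Raising: [sivoze] → [sivozi]
Rule 4 Nasal Place Assimilation: no change — [sivozi]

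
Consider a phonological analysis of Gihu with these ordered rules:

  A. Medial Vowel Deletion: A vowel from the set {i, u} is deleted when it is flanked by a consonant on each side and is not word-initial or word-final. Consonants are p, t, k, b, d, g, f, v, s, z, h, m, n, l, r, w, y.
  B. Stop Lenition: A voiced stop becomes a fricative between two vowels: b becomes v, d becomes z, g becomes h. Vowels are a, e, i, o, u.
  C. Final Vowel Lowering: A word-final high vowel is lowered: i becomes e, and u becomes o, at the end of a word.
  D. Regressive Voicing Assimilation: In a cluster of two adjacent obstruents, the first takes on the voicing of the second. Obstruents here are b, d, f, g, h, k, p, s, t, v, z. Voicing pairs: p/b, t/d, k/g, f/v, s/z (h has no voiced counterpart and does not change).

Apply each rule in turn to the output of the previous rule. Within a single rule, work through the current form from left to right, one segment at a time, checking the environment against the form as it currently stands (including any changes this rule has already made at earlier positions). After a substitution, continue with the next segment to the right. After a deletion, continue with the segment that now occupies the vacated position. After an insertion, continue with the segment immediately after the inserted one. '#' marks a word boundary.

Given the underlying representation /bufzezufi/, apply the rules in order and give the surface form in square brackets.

A Medial Vowel Deletion: [bufzezufi] → [bfzezfi]
B Stop Lenition: no change — [bfzezfi]
C Final Vowel Lowering: [bfzezfi] → [bfzezfe]
D Regressive Voicing Assimilation: [bfzezfe] → [pvzesfe]

[pvzesfe]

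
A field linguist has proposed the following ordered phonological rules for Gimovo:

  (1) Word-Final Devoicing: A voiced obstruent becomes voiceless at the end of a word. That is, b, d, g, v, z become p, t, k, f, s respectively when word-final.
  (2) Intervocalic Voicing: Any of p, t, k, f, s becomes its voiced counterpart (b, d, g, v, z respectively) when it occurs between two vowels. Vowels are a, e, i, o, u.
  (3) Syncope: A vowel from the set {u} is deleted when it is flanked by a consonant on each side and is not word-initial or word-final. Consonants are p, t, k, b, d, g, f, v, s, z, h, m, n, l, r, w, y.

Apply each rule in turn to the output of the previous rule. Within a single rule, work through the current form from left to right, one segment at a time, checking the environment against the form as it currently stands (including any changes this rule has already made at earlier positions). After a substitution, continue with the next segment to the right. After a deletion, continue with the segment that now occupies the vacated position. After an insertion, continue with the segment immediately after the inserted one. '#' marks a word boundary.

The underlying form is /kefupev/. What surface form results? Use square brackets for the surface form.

(1) Word-Final Devoicing: [kefupev] → [kefupef]
(2) Intervocalic Voicing: [kefupef] → [kevubef]
(3) Syncope: [kevubef] → [kevbef]

[kevbef]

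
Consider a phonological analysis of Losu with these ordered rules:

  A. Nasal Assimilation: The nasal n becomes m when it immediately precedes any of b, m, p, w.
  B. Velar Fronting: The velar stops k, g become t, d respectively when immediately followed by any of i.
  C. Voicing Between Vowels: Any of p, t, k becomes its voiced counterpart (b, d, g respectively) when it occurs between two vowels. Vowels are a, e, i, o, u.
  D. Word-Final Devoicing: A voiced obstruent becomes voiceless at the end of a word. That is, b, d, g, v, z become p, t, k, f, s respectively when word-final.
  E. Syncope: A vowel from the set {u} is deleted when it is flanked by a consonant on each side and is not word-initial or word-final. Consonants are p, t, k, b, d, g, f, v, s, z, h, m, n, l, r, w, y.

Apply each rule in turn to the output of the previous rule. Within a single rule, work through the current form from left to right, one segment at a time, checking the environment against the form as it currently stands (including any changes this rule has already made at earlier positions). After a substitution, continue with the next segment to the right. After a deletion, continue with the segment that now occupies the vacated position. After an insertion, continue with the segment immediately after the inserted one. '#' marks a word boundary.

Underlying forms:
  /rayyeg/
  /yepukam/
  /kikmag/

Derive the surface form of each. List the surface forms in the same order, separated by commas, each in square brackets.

[rayyek], [yebgam], [tikmak]

/rayyeg/:
  A Nasal Assimilation: no change — [rayyeg]
  B Velar Fronting: no change — [rayyeg]
  C Voicing Between Vowels: no change — [rayyeg]
  D Word-Final Devoicing: [rayyeg] → [rayyek]
  E Syncope: no change — [rayyek]
/yepukam/:
  A Nasal Assimilation: no change — [yepukam]
  B Velar Fronting: no change — [yepukam]
  C Voicing Between Vowels: [yepukam] → [yebugam]
  D Word-Final Devoicing: no change — [yebugam]
  E Syncope: [yebugam] → [yebgam]
/kikmag/:
  A Nasal Assimilation: no change — [kikmag]
  B Velar Fronting: [kikmag] → [tikmag]
  C Voicing Between Vowels: no change — [tikmag]
  D Word-Final Devoicing: [tikmag] → [tikmak]
  E Syncope: no change — [tikmak]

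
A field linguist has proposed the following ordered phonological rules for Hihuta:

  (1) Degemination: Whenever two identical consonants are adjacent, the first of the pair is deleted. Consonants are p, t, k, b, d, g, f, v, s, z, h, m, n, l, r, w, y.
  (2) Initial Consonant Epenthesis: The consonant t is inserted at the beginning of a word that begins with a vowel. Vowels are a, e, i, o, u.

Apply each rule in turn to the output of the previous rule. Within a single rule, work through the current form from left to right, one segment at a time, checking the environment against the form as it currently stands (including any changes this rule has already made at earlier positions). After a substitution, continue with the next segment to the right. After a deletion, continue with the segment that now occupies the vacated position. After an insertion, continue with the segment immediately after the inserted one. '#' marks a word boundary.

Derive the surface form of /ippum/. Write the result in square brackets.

[tipum]

(1) Degemination: [ippum] → [ipum]
(2) Initial Consonant Epenthesis: [ipum] → [tipum]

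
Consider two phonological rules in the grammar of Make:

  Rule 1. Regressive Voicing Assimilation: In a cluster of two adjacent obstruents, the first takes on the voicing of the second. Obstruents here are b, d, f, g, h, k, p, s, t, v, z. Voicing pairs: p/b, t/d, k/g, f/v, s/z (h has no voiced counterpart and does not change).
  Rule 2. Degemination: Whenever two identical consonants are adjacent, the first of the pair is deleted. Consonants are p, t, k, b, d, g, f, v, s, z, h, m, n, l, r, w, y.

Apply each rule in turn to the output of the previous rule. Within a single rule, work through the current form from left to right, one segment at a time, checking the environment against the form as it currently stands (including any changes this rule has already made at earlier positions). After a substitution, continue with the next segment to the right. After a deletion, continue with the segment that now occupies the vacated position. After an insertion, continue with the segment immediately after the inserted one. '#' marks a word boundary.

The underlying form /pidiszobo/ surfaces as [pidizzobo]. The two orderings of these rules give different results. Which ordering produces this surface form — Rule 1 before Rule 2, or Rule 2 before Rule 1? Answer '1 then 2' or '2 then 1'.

Order 1 then 2:
  1 Regressive Voicing Assimilation: [pidiszobo] → [pidizzobo]
  2 Degemination: [pidizzobo] → [pidizobo]
  result: [pidizobo]
Order 2 then 1:
  2 Degemination: no change — [pidiszobo]
  1 Regressive Voicing Assimilation: [pidiszobo] → [pidizzobo]
  result: [pidizzobo]

2 then 1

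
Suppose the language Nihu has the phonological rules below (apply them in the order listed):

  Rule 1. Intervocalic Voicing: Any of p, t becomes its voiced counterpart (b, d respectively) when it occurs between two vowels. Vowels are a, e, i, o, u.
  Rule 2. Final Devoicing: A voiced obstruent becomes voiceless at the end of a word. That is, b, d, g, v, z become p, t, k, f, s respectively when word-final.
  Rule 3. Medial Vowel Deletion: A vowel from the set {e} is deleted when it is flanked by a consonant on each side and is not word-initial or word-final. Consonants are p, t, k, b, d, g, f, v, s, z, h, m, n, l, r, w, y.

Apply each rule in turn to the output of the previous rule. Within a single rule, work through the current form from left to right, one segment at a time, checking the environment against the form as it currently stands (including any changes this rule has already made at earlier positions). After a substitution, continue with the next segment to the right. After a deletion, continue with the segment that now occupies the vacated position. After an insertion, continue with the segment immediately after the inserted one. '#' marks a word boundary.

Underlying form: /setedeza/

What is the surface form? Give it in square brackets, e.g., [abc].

[sddza]

Rule 1 Intervocalic Voicing: [setedeza] → [sededeza]
Rule 2 Final Devoicing: no change — [sededeza]
Rule 3 Medial Vowel Deletion: [sededeza] → [sddza]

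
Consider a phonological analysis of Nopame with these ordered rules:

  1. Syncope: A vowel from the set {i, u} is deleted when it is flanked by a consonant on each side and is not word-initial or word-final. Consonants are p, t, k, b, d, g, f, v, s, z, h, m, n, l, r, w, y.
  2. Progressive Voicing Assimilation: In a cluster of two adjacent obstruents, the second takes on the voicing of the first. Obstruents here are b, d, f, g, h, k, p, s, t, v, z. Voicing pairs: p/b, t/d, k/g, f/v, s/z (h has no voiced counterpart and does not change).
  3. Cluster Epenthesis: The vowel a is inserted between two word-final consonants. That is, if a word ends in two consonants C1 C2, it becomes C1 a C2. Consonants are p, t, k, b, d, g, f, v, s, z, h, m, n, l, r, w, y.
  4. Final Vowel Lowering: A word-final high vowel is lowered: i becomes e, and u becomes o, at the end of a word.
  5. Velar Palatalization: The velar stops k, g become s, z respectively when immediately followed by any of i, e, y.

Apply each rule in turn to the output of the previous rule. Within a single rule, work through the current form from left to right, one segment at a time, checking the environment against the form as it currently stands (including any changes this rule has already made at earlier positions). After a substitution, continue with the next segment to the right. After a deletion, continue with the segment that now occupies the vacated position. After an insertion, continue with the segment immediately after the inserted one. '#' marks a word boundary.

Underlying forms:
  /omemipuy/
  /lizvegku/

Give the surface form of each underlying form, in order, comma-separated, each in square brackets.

[omempay], [lzveggo]

/omemipuy/:
  1 Syncope: [omemipuy] → [omempy]
  2 Progressive Voicing Assimilation: no change — [omempy]
  3 Cluster Epenthesis: [omempy] → [omempay]
  4 Final Vowel Lowering: no change — [omempay]
  5 Velar Palatalization: no change — [omempay]
/lizvegku/:
  1 Syncope: [lizvegku] → [lzvegku]
  2 Progressive Voicing Assimilation: [lzvegku] → [lzveggu]
  3 Cluster Epenthesis: no change — [lzveggu]
  4 Final Vowel Lowering: [lzveggu] → [lzveggo]
  5 Velar Palatalization: no change — [lzveggo]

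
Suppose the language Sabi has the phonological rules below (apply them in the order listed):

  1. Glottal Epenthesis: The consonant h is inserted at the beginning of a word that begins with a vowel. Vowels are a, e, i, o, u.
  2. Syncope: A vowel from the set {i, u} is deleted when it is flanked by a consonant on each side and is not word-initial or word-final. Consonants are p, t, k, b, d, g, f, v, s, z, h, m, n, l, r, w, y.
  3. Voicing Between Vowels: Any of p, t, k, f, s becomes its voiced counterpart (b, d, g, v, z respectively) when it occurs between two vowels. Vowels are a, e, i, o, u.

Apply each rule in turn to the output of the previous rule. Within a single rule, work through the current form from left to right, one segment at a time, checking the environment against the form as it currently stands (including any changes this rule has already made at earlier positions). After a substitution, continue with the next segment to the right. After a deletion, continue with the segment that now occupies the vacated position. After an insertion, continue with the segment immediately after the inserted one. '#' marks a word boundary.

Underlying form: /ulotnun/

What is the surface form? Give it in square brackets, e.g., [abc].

1 Glottal Epenthesis: [ulotnun] → [hulotnun]
2 Syncope: [hulotnun] → [hlotnn]
3 Voicing Between Vowels: no change — [hlotnn]

[hlotnn]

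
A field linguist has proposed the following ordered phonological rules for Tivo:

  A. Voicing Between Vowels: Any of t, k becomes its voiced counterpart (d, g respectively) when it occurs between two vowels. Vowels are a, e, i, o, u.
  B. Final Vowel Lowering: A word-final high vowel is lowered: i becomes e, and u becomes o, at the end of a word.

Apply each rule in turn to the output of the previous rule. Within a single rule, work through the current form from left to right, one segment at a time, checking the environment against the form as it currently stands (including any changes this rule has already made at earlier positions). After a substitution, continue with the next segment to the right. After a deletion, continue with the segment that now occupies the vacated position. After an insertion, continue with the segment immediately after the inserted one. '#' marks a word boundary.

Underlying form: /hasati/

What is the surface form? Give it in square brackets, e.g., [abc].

[hasade]

A Voicing Between Vowels: [hasati] → [hasadi]
B Final Vowel Lowering: [hasadi] → [hasade]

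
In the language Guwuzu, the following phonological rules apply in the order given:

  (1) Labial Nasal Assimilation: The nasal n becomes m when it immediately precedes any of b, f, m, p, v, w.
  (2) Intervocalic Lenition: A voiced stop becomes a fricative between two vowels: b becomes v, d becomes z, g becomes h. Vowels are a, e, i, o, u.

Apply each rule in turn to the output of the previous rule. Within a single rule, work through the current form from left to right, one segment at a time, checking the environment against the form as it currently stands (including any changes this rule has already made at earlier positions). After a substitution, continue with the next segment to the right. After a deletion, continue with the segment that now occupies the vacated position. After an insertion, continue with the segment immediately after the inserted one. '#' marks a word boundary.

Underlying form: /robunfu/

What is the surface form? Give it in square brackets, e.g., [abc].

[rovumfu]

(1) Labial Nasal Assimilation: [robunfu] → [robumfu]
(2) Intervocalic Lenition: [robumfu] → [rovumfu]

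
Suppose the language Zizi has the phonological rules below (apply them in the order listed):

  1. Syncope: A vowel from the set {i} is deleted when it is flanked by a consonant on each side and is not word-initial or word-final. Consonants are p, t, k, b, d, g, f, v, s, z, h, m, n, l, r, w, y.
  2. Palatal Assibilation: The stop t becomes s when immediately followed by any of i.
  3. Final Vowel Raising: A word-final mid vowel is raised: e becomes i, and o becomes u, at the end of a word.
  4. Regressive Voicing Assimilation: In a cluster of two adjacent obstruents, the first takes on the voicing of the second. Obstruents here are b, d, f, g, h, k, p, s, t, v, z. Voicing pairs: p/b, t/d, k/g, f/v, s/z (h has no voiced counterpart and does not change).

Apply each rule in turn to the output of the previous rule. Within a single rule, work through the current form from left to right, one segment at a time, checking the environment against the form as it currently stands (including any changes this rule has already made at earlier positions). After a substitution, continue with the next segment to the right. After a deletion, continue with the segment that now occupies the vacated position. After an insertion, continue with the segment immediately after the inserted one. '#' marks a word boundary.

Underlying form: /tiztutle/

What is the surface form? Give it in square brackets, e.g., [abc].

1 Syncope: [tiztutle] → [tztutle]
2 Palatal Assibilation: no change — [tztutle]
3 Final Vowel Raising: [tztutle] → [tztutli]
4 Regressive Voicing Assimilation: [tztutli] → [dstutli]

[dstutli]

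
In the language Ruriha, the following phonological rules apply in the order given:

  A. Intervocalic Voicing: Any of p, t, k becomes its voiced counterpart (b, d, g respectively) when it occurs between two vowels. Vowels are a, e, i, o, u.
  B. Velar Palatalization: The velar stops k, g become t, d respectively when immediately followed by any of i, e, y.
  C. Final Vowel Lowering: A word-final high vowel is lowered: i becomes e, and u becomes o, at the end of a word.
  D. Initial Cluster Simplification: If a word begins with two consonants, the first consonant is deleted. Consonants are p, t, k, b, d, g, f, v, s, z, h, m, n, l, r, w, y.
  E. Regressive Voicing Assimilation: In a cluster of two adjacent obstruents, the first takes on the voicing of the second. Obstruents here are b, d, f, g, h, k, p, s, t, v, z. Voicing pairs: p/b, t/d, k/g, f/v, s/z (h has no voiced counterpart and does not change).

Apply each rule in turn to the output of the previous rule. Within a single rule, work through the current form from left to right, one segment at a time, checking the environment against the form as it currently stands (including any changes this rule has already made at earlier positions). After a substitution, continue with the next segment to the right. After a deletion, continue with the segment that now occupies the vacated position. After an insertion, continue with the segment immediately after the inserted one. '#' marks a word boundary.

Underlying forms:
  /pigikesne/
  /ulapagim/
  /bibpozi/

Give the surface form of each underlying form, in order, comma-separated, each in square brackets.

[pididesne], [ulabadim], [bippoze]

/pigikesne/:
  A Intervocalic Voicing: [pigikesne] → [pigigesne]
  B Velar Palatalization: [pigigesne] → [pididesne]
  C Final Vowel Lowering: no change — [pididesne]
  D Initial Cluster Simplification: no change — [pididesne]
  E Regressive Voicing Assimilation: no change — [pididesne]
/ulapagim/:
  A Intervocalic Voicing: [ulapagim] → [ulabagim]
  B Velar Palatalization: [ulabagim] → [ulabadim]
  C Final Vowel Lowering: no change — [ulabadim]
  D Initial Cluster Simplification: no change — [ulabadim]
  E Regressive Voicing Assimilation: no change — [ulabadim]
/bibpozi/:
  A Intervocalic Voicing: no change — [bibpozi]
  B Velar Palatalization: no change — [bibpozi]
  C Final Vowel Lowering: [bibpozi] → [bibpoze]
  D Initial Cluster Simplification: no change — [bibpoze]
  E Regressive Voicing Assimilation: [bibpoze] → [bippoze]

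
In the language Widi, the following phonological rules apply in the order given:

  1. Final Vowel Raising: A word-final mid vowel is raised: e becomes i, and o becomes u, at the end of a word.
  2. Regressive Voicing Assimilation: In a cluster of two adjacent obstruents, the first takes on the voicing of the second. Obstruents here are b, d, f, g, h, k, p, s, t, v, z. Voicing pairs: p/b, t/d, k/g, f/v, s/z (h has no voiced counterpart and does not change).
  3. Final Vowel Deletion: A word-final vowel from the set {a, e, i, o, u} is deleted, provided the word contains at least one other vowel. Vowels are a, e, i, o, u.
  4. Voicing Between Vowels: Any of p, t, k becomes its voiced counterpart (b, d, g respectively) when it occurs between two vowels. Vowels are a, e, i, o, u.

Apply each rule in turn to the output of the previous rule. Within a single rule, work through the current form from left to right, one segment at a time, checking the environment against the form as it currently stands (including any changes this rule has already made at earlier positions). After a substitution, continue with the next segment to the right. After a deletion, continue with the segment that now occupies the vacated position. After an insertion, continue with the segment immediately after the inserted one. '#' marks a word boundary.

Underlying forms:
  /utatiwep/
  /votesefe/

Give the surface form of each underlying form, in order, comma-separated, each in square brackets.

[udadiwep], [vodesef]

/utatiwep/:
  1 Final Vowel Raising: no change — [utatiwep]
  2 Regressive Voicing Assimilation: no change — [utatiwep]
  3 Final Vowel Deletion: no change — [utatiwep]
  4 Voicing Between Vowels: [utatiwep] → [udadiwep]
/votesefe/:
  1 Final Vowel Raising: [votesefe] → [votesefi]
  2 Regressive Voicing Assimilation: no change — [votesefi]
  3 Final Vowel Deletion: [votesefi] → [votesef]
  4 Voicing Between Vowels: [votesef] → [vodesef]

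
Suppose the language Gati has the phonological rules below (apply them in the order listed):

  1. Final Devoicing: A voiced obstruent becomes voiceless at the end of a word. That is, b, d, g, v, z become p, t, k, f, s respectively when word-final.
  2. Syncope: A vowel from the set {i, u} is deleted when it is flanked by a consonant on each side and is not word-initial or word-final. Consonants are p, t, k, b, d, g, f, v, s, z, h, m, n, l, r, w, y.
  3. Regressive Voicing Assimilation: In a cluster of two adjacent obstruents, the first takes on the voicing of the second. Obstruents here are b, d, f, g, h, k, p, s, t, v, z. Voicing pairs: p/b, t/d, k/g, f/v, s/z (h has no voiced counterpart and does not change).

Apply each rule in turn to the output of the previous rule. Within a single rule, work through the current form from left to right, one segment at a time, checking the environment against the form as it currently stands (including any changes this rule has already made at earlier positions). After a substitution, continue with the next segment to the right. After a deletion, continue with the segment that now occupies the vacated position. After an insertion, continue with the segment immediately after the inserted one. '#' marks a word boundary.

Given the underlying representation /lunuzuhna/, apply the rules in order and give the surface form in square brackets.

[lnshna]

1 Final Devoicing: no change — [lunuzuhna]
2 Syncope: [lunuzuhna] → [lnzhna]
3 Regressive Voicing Assimilation: [lnzhna] → [lnshna]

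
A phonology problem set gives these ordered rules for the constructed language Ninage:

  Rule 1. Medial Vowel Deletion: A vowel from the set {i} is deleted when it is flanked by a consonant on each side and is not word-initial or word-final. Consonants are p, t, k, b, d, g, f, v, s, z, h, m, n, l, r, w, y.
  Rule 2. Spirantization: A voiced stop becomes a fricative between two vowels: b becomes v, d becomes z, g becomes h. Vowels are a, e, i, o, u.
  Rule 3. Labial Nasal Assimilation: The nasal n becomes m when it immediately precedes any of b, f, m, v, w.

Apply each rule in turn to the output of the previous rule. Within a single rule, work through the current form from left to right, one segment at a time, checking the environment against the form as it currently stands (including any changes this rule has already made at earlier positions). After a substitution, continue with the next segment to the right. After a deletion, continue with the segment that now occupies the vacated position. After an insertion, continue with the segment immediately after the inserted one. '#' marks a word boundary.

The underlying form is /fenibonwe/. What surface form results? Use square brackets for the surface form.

Rule 1 Medial Vowel Deletion: [fenibonwe] → [fenbonwe]
Rule 2 Spirantization: no change — [fenbonwe]
Rule 3 Labial Nasal Assimilation: [fenbonwe] → [fembomwe]

[fembomwe]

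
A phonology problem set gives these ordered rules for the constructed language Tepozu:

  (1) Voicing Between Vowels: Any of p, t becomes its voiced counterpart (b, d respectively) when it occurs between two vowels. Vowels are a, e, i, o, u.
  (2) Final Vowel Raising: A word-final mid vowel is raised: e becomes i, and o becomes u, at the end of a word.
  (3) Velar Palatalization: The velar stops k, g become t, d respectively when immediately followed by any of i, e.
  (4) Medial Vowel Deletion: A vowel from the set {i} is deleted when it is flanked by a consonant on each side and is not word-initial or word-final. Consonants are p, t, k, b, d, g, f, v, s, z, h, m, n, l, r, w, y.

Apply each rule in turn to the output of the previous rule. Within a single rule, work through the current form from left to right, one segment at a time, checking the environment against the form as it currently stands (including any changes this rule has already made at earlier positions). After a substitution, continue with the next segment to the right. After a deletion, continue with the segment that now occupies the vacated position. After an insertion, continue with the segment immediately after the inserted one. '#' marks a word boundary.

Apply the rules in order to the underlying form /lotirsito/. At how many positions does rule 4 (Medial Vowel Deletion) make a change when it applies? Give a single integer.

2

(1) Voicing Between Vowels: [lotirsito] → [lodirsido]
(2) Final Vowel Raising: [lodirsido] → [lodirsidu]
(3) Velar Palatalization: no change — [lodirsidu]
(4) Medial Vowel Deletion: [lodirsidu] → [lodrsdu]
Rule 4 changed 2 position(s).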